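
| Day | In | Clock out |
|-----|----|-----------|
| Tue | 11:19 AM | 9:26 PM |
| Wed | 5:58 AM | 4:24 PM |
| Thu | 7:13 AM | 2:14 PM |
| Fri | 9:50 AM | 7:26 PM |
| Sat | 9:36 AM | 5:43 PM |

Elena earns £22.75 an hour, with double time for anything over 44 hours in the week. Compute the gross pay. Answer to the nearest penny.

£1059.39

Tue: 11:19 AM–9:26 PM = 10 h 7 min
Wed: 5:58 AM–4:24 PM = 10 h 26 min
Thu: 7:13 AM–2:14 PM = 7 h 1 min
Fri: 9:50 AM–7:26 PM = 9 h 36 min
Sat: 9:36 AM–5:43 PM = 8 h 7 min
Total worked: 45 h 17 min = 2717 min.
Regular 44 h 0 min = 2640 min at £22.75/h; overtime 1 h 17 min = 77 min at £45.50/h.
Pay = (2640 × £22.75 + 77 × £45.50) ÷ 60 = £1059.39.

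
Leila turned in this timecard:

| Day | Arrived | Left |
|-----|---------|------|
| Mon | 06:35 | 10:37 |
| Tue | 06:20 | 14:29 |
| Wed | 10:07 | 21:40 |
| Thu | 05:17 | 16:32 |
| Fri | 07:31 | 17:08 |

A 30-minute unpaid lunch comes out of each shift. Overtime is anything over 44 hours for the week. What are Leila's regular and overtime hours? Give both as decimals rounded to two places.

Mon: 06:35–10:37 = 4 h 2 min; less 30 min break → 3 h 32 min
Tue: 06:20–14:29 = 8 h 9 min; less 30 min break → 7 h 39 min
Wed: 10:07–21:40 = 11 h 33 min; less 30 min break → 11 h 3 min
Thu: 05:17–16:32 = 11 h 15 min; less 30 min break → 10 h 45 min
Fri: 07:31–17:08 = 9 h 37 min; less 30 min break → 9 h 7 min
Total worked: 42 h 6 min = 42.10 h.
Threshold 44 h → overtime 0 h 0 min, regular 42 h 6 min.

Regular 42.10 hours, overtime 0.00 hours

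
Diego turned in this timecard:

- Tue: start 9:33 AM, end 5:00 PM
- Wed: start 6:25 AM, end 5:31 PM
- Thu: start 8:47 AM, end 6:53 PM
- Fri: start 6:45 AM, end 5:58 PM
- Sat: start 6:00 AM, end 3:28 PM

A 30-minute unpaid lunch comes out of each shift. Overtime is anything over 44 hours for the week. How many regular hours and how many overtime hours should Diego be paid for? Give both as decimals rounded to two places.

Tue: 9:33 AM–5:00 PM = 7 h 27 min; less 30 min break → 6 h 57 min
Wed: 6:25 AM–5:31 PM = 11 h 6 min; less 30 min break → 10 h 36 min
Thu: 8:47 AM–6:53 PM = 10 h 6 min; less 30 min break → 9 h 36 min
Fri: 6:45 AM–5:58 PM = 11 h 13 min; less 30 min break → 10 h 43 min
Sat: 6:00 AM–3:28 PM = 9 h 28 min; less 30 min break → 8 h 58 min
Total worked: 46 h 50 min = 46.83 h.
Threshold 44 h → overtime 2 h 50 min, regular 44 h 0 min.

Regular 44.00 hours, overtime 2.83 hours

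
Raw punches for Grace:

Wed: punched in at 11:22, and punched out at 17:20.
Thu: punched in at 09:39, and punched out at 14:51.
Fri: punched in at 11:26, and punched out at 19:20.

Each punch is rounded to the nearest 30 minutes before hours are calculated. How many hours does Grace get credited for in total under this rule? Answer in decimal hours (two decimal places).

Wed: in 11:22→11:30, out 17:20→17:30; 6 h 0 min
Thu: in 09:39→09:30, out 14:51→15:00; 5 h 30 min
Fri: in 11:26→11:30, out 19:20→19:30; 8 h 0 min
Total credited: 19 h 30 min.

19.50 hours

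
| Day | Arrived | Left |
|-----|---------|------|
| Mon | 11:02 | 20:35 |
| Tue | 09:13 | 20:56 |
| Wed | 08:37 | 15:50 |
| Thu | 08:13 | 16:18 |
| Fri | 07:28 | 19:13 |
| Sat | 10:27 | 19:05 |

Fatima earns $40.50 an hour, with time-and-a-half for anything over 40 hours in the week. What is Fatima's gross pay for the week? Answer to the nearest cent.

$2649.71

Mon: 11:02–20:35 = 9 h 33 min
Tue: 09:13–20:56 = 11 h 43 min
Wed: 08:37–15:50 = 7 h 13 min
Thu: 08:13–16:18 = 8 h 5 min
Fri: 07:28–19:13 = 11 h 45 min
Sat: 10:27–19:05 = 8 h 38 min
Total worked: 56 h 57 min = 3417 min.
Regular 40 h 0 min = 2400 min at $40.50/h; overtime 16 h 57 min = 1017 min at $60.75/h.
Pay = (2400 × $40.50 + 1017 × $60.75) ÷ 60 = $2649.71.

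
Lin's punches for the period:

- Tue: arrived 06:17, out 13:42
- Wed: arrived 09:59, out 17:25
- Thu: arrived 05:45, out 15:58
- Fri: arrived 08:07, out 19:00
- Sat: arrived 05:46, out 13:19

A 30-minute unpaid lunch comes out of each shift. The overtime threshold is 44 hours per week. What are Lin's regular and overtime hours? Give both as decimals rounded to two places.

Regular 41.00 hours, overtime 0.00 hours

Tue: 06:17–13:42 = 7 h 25 min; less 30 min break → 6 h 55 min
Wed: 09:59–17:25 = 7 h 26 min; less 30 min break → 6 h 56 min
Thu: 05:45–15:58 = 10 h 13 min; less 30 min break → 9 h 43 min
Fri: 08:07–19:00 = 10 h 53 min; less 30 min break → 10 h 23 min
Sat: 05:46–13:19 = 7 h 33 min; less 30 min break → 7 h 3 min
Total worked: 41 h 0 min = 41.00 h.
Threshold 44 h → overtime 0 h 0 min, regular 41 h 0 min.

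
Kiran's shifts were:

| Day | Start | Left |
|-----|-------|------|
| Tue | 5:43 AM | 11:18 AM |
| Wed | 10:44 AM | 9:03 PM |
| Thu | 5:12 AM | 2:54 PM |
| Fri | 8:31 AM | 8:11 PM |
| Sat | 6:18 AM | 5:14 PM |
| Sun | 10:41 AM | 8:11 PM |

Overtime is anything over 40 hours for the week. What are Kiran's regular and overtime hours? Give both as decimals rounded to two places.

Tue: 5:43 AM–11:18 AM = 5 h 35 min
Wed: 10:44 AM–9:03 PM = 10 h 19 min
Thu: 5:12 AM–2:54 PM = 9 h 42 min
Fri: 8:31 AM–8:11 PM = 11 h 40 min
Sat: 6:18 AM–5:14 PM = 10 h 56 min
Sun: 10:41 AM–8:11 PM = 9 h 30 min
Total worked: 57 h 42 min = 57.70 h.
Threshold 40 h → overtime 17 h 42 min, regular 40 h 0 min.

Regular 40.00 hours, overtime 17.70 hours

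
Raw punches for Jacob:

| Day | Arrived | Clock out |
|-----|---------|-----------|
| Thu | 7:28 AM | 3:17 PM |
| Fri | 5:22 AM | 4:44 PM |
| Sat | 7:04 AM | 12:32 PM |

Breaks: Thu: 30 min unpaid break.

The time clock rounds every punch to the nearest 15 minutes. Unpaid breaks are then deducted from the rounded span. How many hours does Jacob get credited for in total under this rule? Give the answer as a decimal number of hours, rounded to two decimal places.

Thu: in 7:28 AM→7:30 AM, out 3:17 PM→3:15 PM; 7 h 45 min − 30 min = 7 h 15 min
Fri: in 5:22 AM→5:15 AM, out 4:44 PM→4:45 PM; 11 h 30 min
Sat: in 7:04 AM→7:00 AM, out 12:32 PM→12:30 PM; 5 h 30 min
Total credited: 24 h 15 min.

24.25 hours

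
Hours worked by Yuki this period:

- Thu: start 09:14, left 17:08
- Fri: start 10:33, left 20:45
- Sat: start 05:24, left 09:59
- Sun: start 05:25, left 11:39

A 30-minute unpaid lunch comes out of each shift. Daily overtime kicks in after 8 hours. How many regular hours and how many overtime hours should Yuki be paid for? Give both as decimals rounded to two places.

Thu: 09:14–17:08 = 7 h 54 min; less 30 min break → 7 h 24 min
Fri: 10:33–20:45 = 10 h 12 min; less 30 min break → 9 h 42 min
Sat: 05:24–09:59 = 4 h 35 min; less 30 min break → 4 h 5 min
Sun: 05:25–11:39 = 6 h 14 min; less 30 min break → 5 h 44 min
Thu reg 7 h 24 min / OT 0 h 0 min; Fri reg 8 h 0 min / OT 1 h 42 min; Sat reg 4 h 5 min / OT 0 h 0 min; Sun reg 5 h 44 min / OT 0 h 0 min.
Totals: regular 25 h 13 min, overtime 1 h 42 min.

Regular 25.22 hours, overtime 1.70 hours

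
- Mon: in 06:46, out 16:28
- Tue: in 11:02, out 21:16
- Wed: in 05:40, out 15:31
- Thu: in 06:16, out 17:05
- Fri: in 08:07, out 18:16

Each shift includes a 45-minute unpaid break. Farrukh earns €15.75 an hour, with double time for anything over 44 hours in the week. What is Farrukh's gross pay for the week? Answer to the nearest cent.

€787.50

Mon: 06:46–16:28 = 9 h 42 min; less 45 min break → 8 h 57 min
Tue: 11:02–21:16 = 10 h 14 min; less 45 min break → 9 h 29 min
Wed: 05:40–15:31 = 9 h 51 min; less 45 min break → 9 h 6 min
Thu: 06:16–17:05 = 10 h 49 min; less 45 min break → 10 h 4 min
Fri: 08:07–18:16 = 10 h 9 min; less 45 min break → 9 h 24 min
Total worked: 47 h 0 min = 2820 min.
Regular 44 h 0 min = 2640 min at €15.75/h; overtime 3 h 0 min = 180 min at €31.50/h.
Pay = (2640 × €15.75 + 180 × €31.50) ÷ 60 = €787.50.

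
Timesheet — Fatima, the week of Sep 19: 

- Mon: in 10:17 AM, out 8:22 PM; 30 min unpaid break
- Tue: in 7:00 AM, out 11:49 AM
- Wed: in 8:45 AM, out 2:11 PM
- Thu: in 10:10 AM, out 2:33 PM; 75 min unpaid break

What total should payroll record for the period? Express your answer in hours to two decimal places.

22.97 hours

Mon: 10:17 AM–8:22 PM = 10 h 5 min; less 30 min break → 9 h 35 min
Tue: 7:00 AM–11:49 AM = 4 h 49 min
Wed: 8:45 AM–2:11 PM = 5 h 26 min
Thu: 10:10 AM–2:33 PM = 4 h 23 min; less 75 min break → 3 h 8 min
Total: 9 h 35 min + 4 h 49 min + 5 h 26 min + 3 h 8 min = 22 h 58 min.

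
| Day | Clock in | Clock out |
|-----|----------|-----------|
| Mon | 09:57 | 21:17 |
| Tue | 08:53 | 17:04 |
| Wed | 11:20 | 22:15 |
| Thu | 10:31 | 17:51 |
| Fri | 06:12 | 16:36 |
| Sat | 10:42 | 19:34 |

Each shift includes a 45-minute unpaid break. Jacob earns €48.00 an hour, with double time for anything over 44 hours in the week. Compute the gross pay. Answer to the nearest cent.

Mon: 09:57–21:17 = 11 h 20 min; less 45 min break → 10 h 35 min
Tue: 08:53–17:04 = 8 h 11 min; less 45 min break → 7 h 26 min
Wed: 11:20–22:15 = 10 h 55 min; less 45 min break → 10 h 10 min
Thu: 10:31–17:51 = 7 h 20 min; less 45 min break → 6 h 35 min
Fri: 06:12–16:36 = 10 h 24 min; less 45 min break → 9 h 39 min
Sat: 10:42–19:34 = 8 h 52 min; less 45 min break → 8 h 7 min
Total worked: 52 h 32 min = 3152 min.
Regular 44 h 0 min = 2640 min at €48.00/h; overtime 8 h 32 min = 512 min at €96.00/h.
Pay = (2640 × €48.00 + 512 × €96.00) ÷ 60 = €2931.20.

€2931.20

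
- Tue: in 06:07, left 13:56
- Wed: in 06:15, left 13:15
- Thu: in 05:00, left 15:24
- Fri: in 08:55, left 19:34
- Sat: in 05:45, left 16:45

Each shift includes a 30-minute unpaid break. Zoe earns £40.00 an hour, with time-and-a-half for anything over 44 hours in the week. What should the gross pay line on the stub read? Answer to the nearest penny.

£1782.00

Tue: 06:07–13:56 = 7 h 49 min; less 30 min break → 7 h 19 min
Wed: 06:15–13:15 = 7 h 0 min; less 30 min break → 6 h 30 min
Thu: 05:00–15:24 = 10 h 24 min; less 30 min break → 9 h 54 min
Fri: 08:55–19:34 = 10 h 39 min; less 30 min break → 10 h 9 min
Sat: 05:45–16:45 = 11 h 0 min; less 30 min break → 10 h 30 min
Total worked: 44 h 22 min = 2662 min.
Regular 44 h 0 min = 2640 min at £40.00/h; overtime 0 h 22 min = 22 min at £60.00/h.
Pay = (2640 × £40.00 + 22 × £60.00) ÷ 60 = £1782.00.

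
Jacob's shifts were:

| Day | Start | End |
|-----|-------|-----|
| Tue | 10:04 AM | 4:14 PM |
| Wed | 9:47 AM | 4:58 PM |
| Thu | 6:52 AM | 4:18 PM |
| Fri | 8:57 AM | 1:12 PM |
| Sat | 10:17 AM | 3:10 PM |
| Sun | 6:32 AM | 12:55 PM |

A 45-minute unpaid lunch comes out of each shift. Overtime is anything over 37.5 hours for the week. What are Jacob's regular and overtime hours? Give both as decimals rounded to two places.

Tue: 10:04 AM–4:14 PM = 6 h 10 min; less 45 min break → 5 h 25 min
Wed: 9:47 AM–4:58 PM = 7 h 11 min; less 45 min break → 6 h 26 min
Thu: 6:52 AM–4:18 PM = 9 h 26 min; less 45 min break → 8 h 41 min
Fri: 8:57 AM–1:12 PM = 4 h 15 min; less 45 min break → 3 h 30 min
Sat: 10:17 AM–3:10 PM = 4 h 53 min; less 45 min break → 4 h 8 min
Sun: 6:32 AM–12:55 PM = 6 h 23 min; less 45 min break → 5 h 38 min
Total worked: 33 h 48 min = 33.80 h.
Threshold 37.5 h → overtime 0 h 0 min, regular 33 h 48 min.

Regular 33.80 hours, overtime 0.00 hours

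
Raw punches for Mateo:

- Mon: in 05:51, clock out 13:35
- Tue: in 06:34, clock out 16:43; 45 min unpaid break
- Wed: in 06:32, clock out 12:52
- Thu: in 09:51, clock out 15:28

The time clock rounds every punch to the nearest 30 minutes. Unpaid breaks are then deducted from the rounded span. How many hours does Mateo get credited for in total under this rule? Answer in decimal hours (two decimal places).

28.75 hours

Mon: in 05:51→06:00, out 13:35→13:30; 7 h 30 min
Tue: in 06:34→06:30, out 16:43→16:30; 10 h 0 min − 45 min = 9 h 15 min
Wed: in 06:32→06:30, out 12:52→13:00; 6 h 30 min
Thu: in 09:51→10:00, out 15:28→15:30; 5 h 30 min
Total credited: 28 h 45 min.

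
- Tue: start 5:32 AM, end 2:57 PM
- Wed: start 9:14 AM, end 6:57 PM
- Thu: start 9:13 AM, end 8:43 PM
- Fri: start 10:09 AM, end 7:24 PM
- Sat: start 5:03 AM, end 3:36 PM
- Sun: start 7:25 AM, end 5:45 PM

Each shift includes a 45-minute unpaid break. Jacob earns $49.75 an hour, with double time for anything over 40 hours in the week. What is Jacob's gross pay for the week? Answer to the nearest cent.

Tue: 5:32 AM–2:57 PM = 9 h 25 min; less 45 min break → 8 h 40 min
Wed: 9:14 AM–6:57 PM = 9 h 43 min; less 45 min break → 8 h 58 min
Thu: 9:13 AM–8:43 PM = 11 h 30 min; less 45 min break → 10 h 45 min
Fri: 10:09 AM–7:24 PM = 9 h 15 min; less 45 min break → 8 h 30 min
Sat: 5:03 AM–3:36 PM = 10 h 33 min; less 45 min break → 9 h 48 min
Sun: 7:25 AM–5:45 PM = 10 h 20 min; less 45 min break → 9 h 35 min
Total worked: 56 h 16 min = 3376 min.
Regular 40 h 0 min = 2400 min at $49.75/h; overtime 16 h 16 min = 976 min at $99.50/h.
Pay = (2400 × $49.75 + 976 × $99.50) ÷ 60 = $3608.53.

$3608.53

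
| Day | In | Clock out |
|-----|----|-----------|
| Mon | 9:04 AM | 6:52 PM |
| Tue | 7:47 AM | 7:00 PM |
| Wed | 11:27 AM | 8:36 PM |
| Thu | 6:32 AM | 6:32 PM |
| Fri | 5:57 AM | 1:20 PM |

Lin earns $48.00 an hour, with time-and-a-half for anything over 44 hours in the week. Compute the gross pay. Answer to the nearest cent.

$2511.60

Mon: 9:04 AM–6:52 PM = 9 h 48 min
Tue: 7:47 AM–7:00 PM = 11 h 13 min
Wed: 11:27 AM–8:36 PM = 9 h 9 min
Thu: 6:32 AM–6:32 PM = 12 h 0 min
Fri: 5:57 AM–1:20 PM = 7 h 23 min
Total worked: 49 h 33 min = 2973 min.
Regular 44 h 0 min = 2640 min at $48.00/h; overtime 5 h 33 min = 333 min at $72.00/h.
Pay = (2640 × $48.00 + 333 × $72.00) ÷ 60 = $2511.60.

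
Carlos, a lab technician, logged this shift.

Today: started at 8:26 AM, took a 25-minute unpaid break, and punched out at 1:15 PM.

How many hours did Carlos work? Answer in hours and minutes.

4 h 24 min

Today: 8:26 AM–1:15 PM = 4 h 49 min; less 25 min break → 4 h 24 min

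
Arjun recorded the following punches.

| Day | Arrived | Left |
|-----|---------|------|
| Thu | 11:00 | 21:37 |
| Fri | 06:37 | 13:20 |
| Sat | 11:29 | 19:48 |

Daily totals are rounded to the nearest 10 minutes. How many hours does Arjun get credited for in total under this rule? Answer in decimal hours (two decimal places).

25.67 hours

Thu: 11:00–21:37 = 10 h 37 min → rounds to 10 h 40 min
Fri: 06:37–13:20 = 6 h 43 min → rounds to 6 h 40 min
Sat: 11:29–19:48 = 8 h 19 min → rounds to 8 h 20 min
Total credited: 25 h 40 min.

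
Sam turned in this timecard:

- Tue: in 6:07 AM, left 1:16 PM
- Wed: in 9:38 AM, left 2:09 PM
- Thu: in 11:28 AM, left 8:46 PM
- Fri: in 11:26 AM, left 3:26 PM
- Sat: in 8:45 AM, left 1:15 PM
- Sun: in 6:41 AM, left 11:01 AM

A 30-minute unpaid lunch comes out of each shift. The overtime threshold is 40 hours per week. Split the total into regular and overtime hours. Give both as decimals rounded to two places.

Tue: 6:07 AM–1:16 PM = 7 h 9 min; less 30 min break → 6 h 39 min
Wed: 9:38 AM–2:09 PM = 4 h 31 min; less 30 min break → 4 h 1 min
Thu: 11:28 AM–8:46 PM = 9 h 18 min; less 30 min break → 8 h 48 min
Fri: 11:26 AM–3:26 PM = 4 h 0 min; less 30 min break → 3 h 30 min
Sat: 8:45 AM–1:15 PM = 4 h 30 min; less 30 min break → 4 h 0 min
Sun: 6:41 AM–11:01 AM = 4 h 20 min; less 30 min break → 3 h 50 min
Total worked: 30 h 48 min = 30.80 h.
Threshold 40 h → overtime 0 h 0 min, regular 30 h 48 min.

Regular 30.80 hours, overtime 0.00 hours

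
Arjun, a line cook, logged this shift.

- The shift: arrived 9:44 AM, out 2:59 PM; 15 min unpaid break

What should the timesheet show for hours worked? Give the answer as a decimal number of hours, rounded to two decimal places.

The shift: 9:44 AM–2:59 PM = 5 h 15 min; less 15 min break → 5 h 0 min

5.00 hours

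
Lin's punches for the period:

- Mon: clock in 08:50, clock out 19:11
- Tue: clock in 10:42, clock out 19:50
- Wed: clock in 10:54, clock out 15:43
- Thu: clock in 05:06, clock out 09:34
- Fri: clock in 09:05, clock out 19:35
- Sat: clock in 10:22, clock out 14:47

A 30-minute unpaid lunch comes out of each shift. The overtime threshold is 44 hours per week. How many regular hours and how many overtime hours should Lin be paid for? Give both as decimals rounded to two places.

Regular 40.68 hours, overtime 0.00 hours

Mon: 08:50–19:11 = 10 h 21 min; less 30 min break → 9 h 51 min
Tue: 10:42–19:50 = 9 h 8 min; less 30 min break → 8 h 38 min
Wed: 10:54–15:43 = 4 h 49 min; less 30 min break → 4 h 19 min
Thu: 05:06–09:34 = 4 h 28 min; less 30 min break → 3 h 58 min
Fri: 09:05–19:35 = 10 h 30 min; less 30 min break → 10 h 0 min
Sat: 10:22–14:47 = 4 h 25 min; less 30 min break → 3 h 55 min
Total worked: 40 h 41 min = 40.68 h.
Threshold 44 h → overtime 0 h 0 min, regular 40 h 41 min.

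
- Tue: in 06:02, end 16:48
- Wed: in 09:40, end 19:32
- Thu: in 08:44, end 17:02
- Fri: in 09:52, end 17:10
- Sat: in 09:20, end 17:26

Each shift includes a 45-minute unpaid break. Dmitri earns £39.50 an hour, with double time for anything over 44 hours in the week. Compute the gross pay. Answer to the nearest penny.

£1603.04

Tue: 06:02–16:48 = 10 h 46 min; less 45 min break → 10 h 1 min
Wed: 09:40–19:32 = 9 h 52 min; less 45 min break → 9 h 7 min
Thu: 08:44–17:02 = 8 h 18 min; less 45 min break → 7 h 33 min
Fri: 09:52–17:10 = 7 h 18 min; less 45 min break → 6 h 33 min
Sat: 09:20–17:26 = 8 h 6 min; less 45 min break → 7 h 21 min
Total worked: 40 h 35 min = 2435 min.
Regular 40 h 35 min = 2435 min at £39.50/h; overtime 0 h 0 min = 0 min at £79.00/h.
Pay = (2435 × £39.50 + 0 × £79.00) ÷ 60 = £1603.04.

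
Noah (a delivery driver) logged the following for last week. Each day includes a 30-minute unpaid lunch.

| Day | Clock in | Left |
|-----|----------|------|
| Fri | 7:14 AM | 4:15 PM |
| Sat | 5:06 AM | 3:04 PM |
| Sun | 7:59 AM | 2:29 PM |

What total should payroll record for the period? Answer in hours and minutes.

23 h 59 min

Fri: 7:14 AM–4:15 PM = 9 h 1 min; less 30 min break → 8 h 31 min
Sat: 5:06 AM–3:04 PM = 9 h 58 min; less 30 min break → 9 h 28 min
Sun: 7:59 AM–2:29 PM = 6 h 30 min; less 30 min break → 6 h 0 min
Total: 8 h 31 min + 9 h 28 min + 6 h 0 min = 23 h 59 min.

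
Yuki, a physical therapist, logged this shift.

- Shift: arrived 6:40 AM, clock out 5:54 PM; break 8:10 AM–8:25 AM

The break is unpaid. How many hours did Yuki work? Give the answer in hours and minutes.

Shift: 6:40 AM–5:54 PM = 11 h 14 min; less 15 min break → 10 h 59 min

10 h 59 min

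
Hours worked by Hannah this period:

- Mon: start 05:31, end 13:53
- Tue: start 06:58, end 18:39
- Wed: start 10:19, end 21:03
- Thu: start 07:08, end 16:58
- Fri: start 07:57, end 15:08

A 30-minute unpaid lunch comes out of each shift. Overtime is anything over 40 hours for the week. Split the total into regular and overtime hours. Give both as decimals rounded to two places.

Regular 40.00 hours, overtime 5.30 hours

Mon: 05:31–13:53 = 8 h 22 min; less 30 min break → 7 h 52 min
Tue: 06:58–18:39 = 11 h 41 min; less 30 min break → 11 h 11 min
Wed: 10:19–21:03 = 10 h 44 min; less 30 min break → 10 h 14 min
Thu: 07:08–16:58 = 9 h 50 min; less 30 min break → 9 h 20 min
Fri: 07:57–15:08 = 7 h 11 min; less 30 min break → 6 h 41 min
Total worked: 45 h 18 min = 45.30 h.
Threshold 40 h → overtime 5 h 18 min, regular 40 h 0 min.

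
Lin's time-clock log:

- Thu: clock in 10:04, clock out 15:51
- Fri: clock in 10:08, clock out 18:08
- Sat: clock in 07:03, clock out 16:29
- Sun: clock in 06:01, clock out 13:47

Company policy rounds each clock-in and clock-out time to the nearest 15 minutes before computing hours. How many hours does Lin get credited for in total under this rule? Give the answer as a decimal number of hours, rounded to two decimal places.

Thu: in 10:04→10:00, out 15:51→15:45; 5 h 45 min
Fri: in 10:08→10:15, out 18:08→18:15; 8 h 0 min
Sat: in 07:03→07:00, out 16:29→16:30; 9 h 30 min
Sun: in 06:01→06:00, out 13:47→13:45; 7 h 45 min
Total credited: 31 h 0 min.

31.00 hours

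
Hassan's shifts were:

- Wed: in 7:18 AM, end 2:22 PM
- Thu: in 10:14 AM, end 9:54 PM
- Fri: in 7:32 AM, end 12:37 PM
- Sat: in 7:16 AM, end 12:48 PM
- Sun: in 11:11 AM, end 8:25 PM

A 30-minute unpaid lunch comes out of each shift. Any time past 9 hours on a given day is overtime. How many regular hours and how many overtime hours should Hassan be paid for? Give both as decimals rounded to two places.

Regular 33.92 hours, overtime 2.17 hours

Wed: 7:18 AM–2:22 PM = 7 h 4 min; less 30 min break → 6 h 34 min
Thu: 10:14 AM–9:54 PM = 11 h 40 min; less 30 min break → 11 h 10 min
Fri: 7:32 AM–12:37 PM = 5 h 5 min; less 30 min break → 4 h 35 min
Sat: 7:16 AM–12:48 PM = 5 h 32 min; less 30 min break → 5 h 2 min
Sun: 11:11 AM–8:25 PM = 9 h 14 min; less 30 min break → 8 h 44 min
Wed reg 6 h 34 min / OT 0 h 0 min; Thu reg 9 h 0 min / OT 2 h 10 min; Fri reg 4 h 35 min / OT 0 h 0 min; Sat reg 5 h 2 min / OT 0 h 0 min; Sun reg 8 h 44 min / OT 0 h 0 min.
Totals: regular 33 h 55 min, overtime 2 h 10 min.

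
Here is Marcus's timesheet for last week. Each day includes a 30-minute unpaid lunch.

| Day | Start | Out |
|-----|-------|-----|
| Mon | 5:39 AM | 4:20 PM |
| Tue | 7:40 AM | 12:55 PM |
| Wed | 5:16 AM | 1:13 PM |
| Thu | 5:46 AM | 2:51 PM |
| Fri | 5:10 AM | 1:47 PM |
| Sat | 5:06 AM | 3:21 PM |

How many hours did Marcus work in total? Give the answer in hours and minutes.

Mon: 5:39 AM–4:20 PM = 10 h 41 min; less 30 min break → 10 h 11 min
Tue: 7:40 AM–12:55 PM = 5 h 15 min; less 30 min break → 4 h 45 min
Wed: 5:16 AM–1:13 PM = 7 h 57 min; less 30 min break → 7 h 27 min
Thu: 5:46 AM–2:51 PM = 9 h 5 min; less 30 min break → 8 h 35 min
Fri: 5:10 AM–1:47 PM = 8 h 37 min; less 30 min break → 8 h 7 min
Sat: 5:06 AM–3:21 PM = 10 h 15 min; less 30 min break → 9 h 45 min
Total: 10 h 11 min + 4 h 45 min + 7 h 27 min + 8 h 35 min + 8 h 7 min + 9 h 45 min = 48 h 50 min.

48 h 50 min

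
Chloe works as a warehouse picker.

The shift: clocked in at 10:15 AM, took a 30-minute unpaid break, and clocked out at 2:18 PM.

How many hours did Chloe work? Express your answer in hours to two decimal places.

The shift: 10:15 AM–2:18 PM = 4 h 3 min; less 30 min break → 3 h 33 min

3.55 hours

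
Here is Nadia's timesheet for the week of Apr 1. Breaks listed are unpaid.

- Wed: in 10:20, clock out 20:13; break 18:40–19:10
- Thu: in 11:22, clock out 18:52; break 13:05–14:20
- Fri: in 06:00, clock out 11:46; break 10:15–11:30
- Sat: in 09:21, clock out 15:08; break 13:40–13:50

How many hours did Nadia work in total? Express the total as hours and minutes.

25 h 46 min

Wed: 10:20–20:13 = 9 h 53 min; less 30 min break → 9 h 23 min
Thu: 11:22–18:52 = 7 h 30 min; less 75 min break → 6 h 15 min
Fri: 06:00–11:46 = 5 h 46 min; less 75 min break → 4 h 31 min
Sat: 09:21–15:08 = 5 h 47 min; less 10 min break → 5 h 37 min
Total: 9 h 23 min + 6 h 15 min + 4 h 31 min + 5 h 37 min = 25 h 46 min.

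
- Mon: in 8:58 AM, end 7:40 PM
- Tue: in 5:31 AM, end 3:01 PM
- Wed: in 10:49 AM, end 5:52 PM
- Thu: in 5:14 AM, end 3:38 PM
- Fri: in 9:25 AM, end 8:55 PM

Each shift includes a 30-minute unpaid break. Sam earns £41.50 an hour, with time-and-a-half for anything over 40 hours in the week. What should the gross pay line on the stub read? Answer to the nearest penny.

Mon: 8:58 AM–7:40 PM = 10 h 42 min; less 30 min break → 10 h 12 min
Tue: 5:31 AM–3:01 PM = 9 h 30 min; less 30 min break → 9 h 0 min
Wed: 10:49 AM–5:52 PM = 7 h 3 min; less 30 min break → 6 h 33 min
Thu: 5:14 AM–3:38 PM = 10 h 24 min; less 30 min break → 9 h 54 min
Fri: 9:25 AM–8:55 PM = 11 h 30 min; less 30 min break → 11 h 0 min
Total worked: 46 h 39 min = 2799 min.
Regular 40 h 0 min = 2400 min at £41.50/h; overtime 6 h 39 min = 399 min at £62.25/h.
Pay = (2400 × £41.50 + 399 × £62.25) ÷ 60 = £2073.96.

£2073.96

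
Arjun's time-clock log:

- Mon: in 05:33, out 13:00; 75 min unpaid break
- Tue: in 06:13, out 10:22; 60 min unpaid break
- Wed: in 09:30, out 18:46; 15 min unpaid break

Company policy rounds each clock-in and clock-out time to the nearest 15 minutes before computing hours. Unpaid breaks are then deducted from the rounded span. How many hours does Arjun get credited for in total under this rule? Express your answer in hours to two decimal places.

18.25 hours

Mon: in 05:33→05:30, out 13:00→13:00; 7 h 30 min − 75 min = 6 h 15 min
Tue: in 06:13→06:15, out 10:22→10:15; 4 h 0 min − 60 min = 3 h 0 min
Wed: in 09:30→09:30, out 18:46→18:45; 9 h 15 min − 15 min = 9 h 0 min
Total credited: 18 h 15 min.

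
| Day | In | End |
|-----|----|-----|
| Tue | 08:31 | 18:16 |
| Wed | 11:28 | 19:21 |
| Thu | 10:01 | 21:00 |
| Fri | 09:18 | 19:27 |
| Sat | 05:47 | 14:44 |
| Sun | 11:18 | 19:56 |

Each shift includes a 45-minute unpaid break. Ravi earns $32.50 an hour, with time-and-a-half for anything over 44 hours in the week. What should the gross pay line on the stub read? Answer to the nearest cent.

$1812.69

Tue: 08:31–18:16 = 9 h 45 min; less 45 min break → 9 h 0 min
Wed: 11:28–19:21 = 7 h 53 min; less 45 min break → 7 h 8 min
Thu: 10:01–21:00 = 10 h 59 min; less 45 min break → 10 h 14 min
Fri: 09:18–19:27 = 10 h 9 min; less 45 min break → 9 h 24 min
Sat: 05:47–14:44 = 8 h 57 min; less 45 min break → 8 h 12 min
Sun: 11:18–19:56 = 8 h 38 min; less 45 min break → 7 h 53 min
Total worked: 51 h 51 min = 3111 min.
Regular 44 h 0 min = 2640 min at $32.50/h; overtime 7 h 51 min = 471 min at $48.75/h.
Pay = (2640 × $32.50 + 471 × $48.75) ÷ 60 = $1812.69.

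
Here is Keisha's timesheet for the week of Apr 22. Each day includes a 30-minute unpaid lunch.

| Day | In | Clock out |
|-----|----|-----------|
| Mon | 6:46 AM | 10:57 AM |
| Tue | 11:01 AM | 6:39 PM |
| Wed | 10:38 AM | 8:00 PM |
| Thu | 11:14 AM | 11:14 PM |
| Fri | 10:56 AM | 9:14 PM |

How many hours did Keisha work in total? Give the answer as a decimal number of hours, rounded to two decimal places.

40.98 hours

Mon: 6:46 AM–10:57 AM = 4 h 11 min; less 30 min break → 3 h 41 min
Tue: 11:01 AM–6:39 PM = 7 h 38 min; less 30 min break → 7 h 8 min
Wed: 10:38 AM–8:00 PM = 9 h 22 min; less 30 min break → 8 h 52 min
Thu: 11:14 AM–11:14 PM = 12 h 0 min; less 30 min break → 11 h 30 min
Fri: 10:56 AM–9:14 PM = 10 h 18 min; less 30 min break → 9 h 48 min
Total: 3 h 41 min + 7 h 8 min + 8 h 52 min + 11 h 30 min + 9 h 48 min = 40 h 59 min.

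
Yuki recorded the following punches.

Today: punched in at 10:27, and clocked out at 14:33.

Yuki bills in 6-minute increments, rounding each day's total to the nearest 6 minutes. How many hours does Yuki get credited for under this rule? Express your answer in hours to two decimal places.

Today: 10:27–14:33 = 4 h 6 min → rounds to 4 h 6 min

4.10 hours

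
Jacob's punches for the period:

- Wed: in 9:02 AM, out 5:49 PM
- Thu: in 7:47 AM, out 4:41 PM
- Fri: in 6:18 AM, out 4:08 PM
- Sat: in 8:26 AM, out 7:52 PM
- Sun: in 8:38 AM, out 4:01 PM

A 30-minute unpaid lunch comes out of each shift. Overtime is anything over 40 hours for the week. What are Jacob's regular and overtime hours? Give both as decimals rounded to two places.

Regular 40.00 hours, overtime 3.83 hours

Wed: 9:02 AM–5:49 PM = 8 h 47 min; less 30 min break → 8 h 17 min
Thu: 7:47 AM–4:41 PM = 8 h 54 min; less 30 min break → 8 h 24 min
Fri: 6:18 AM–4:08 PM = 9 h 50 min; less 30 min break → 9 h 20 min
Sat: 8:26 AM–7:52 PM = 11 h 26 min; less 30 min break → 10 h 56 min
Sun: 8:38 AM–4:01 PM = 7 h 23 min; less 30 min break → 6 h 53 min
Total worked: 43 h 50 min = 43.83 h.
Threshold 40 h → overtime 3 h 50 min, regular 40 h 0 min.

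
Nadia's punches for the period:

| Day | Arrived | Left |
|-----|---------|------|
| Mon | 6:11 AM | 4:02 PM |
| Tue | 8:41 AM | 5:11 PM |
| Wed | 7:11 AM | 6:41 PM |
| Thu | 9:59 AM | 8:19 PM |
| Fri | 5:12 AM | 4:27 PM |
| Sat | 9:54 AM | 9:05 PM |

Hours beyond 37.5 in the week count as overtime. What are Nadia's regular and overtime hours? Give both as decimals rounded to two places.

Regular 37.50 hours, overtime 25.12 hours

Mon: 6:11 AM–4:02 PM = 9 h 51 min
Tue: 8:41 AM–5:11 PM = 8 h 30 min
Wed: 7:11 AM–6:41 PM = 11 h 30 min
Thu: 9:59 AM–8:19 PM = 10 h 20 min
Fri: 5:12 AM–4:27 PM = 11 h 15 min
Sat: 9:54 AM–9:05 PM = 11 h 11 min
Total worked: 62 h 37 min = 62.62 h.
Threshold 37.5 h → overtime 25 h 7 min, regular 37 h 30 min.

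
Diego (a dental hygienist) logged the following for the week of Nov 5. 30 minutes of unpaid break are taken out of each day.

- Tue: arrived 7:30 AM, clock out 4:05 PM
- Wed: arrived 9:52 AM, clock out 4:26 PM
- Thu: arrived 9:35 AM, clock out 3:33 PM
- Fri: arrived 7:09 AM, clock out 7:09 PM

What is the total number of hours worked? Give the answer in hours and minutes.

31 h 7 min

Tue: 7:30 AM–4:05 PM = 8 h 35 min; less 30 min break → 8 h 5 min
Wed: 9:52 AM–4:26 PM = 6 h 34 min; less 30 min break → 6 h 4 min
Thu: 9:35 AM–3:33 PM = 5 h 58 min; less 30 min break → 5 h 28 min
Fri: 7:09 AM–7:09 PM = 12 h 0 min; less 30 min break → 11 h 30 min
Total: 8 h 5 min + 6 h 4 min + 5 h 28 min + 11 h 30 min = 31 h 7 min.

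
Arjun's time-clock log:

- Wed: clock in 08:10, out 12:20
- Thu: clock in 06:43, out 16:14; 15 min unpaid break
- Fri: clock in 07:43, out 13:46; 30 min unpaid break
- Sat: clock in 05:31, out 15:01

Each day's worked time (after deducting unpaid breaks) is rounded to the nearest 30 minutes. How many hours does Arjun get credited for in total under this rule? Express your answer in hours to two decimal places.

28.50 hours

Wed: 08:10–12:20 = 4 h 10 min → rounds to 4 h 0 min
Thu: 06:43–16:14 = 9 h 31 min − 15 min = 9 h 16 min → rounds to 9 h 30 min
Fri: 07:43–13:46 = 6 h 3 min − 30 min = 5 h 33 min → rounds to 5 h 30 min
Sat: 05:31–15:01 = 9 h 30 min → rounds to 9 h 30 min
Total credited: 28 h 30 min.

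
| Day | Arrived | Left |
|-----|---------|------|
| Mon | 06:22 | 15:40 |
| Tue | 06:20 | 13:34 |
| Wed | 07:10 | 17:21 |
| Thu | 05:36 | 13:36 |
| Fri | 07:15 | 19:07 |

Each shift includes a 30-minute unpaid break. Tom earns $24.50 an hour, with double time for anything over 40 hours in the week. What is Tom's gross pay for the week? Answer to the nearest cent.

Mon: 06:22–15:40 = 9 h 18 min; less 30 min break → 8 h 48 min
Tue: 06:20–13:34 = 7 h 14 min; less 30 min break → 6 h 44 min
Wed: 07:10–17:21 = 10 h 11 min; less 30 min break → 9 h 41 min
Thu: 05:36–13:36 = 8 h 0 min; less 30 min break → 7 h 30 min
Fri: 07:15–19:07 = 11 h 52 min; less 30 min break → 11 h 22 min
Total worked: 44 h 5 min = 2645 min.
Regular 40 h 0 min = 2400 min at $24.50/h; overtime 4 h 5 min = 245 min at $49.00/h.
Pay = (2400 × $24.50 + 245 × $49.00) ÷ 60 = $1180.08.

$1180.08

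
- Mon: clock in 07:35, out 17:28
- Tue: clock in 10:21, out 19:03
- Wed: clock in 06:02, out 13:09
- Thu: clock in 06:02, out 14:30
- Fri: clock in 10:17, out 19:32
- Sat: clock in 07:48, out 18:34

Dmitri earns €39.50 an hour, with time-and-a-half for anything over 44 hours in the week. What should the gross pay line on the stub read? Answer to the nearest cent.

€2341.36

Mon: 07:35–17:28 = 9 h 53 min
Tue: 10:21–19:03 = 8 h 42 min
Wed: 06:02–13:09 = 7 h 7 min
Thu: 06:02–14:30 = 8 h 28 min
Fri: 10:17–19:32 = 9 h 15 min
Sat: 07:48–18:34 = 10 h 46 min
Total worked: 54 h 11 min = 3251 min.
Regular 44 h 0 min = 2640 min at €39.50/h; overtime 10 h 11 min = 611 min at €59.25/h.
Pay = (2640 × €39.50 + 611 × €59.25) ÷ 60 = €2341.36.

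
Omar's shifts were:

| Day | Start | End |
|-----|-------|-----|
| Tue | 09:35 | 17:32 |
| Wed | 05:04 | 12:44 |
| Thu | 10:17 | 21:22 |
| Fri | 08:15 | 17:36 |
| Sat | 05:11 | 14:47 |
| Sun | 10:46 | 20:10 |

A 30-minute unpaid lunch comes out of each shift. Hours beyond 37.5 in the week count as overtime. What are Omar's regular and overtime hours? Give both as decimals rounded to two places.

Tue: 09:35–17:32 = 7 h 57 min; less 30 min break → 7 h 27 min
Wed: 05:04–12:44 = 7 h 40 min; less 30 min break → 7 h 10 min
Thu: 10:17–21:22 = 11 h 5 min; less 30 min break → 10 h 35 min
Fri: 08:15–17:36 = 9 h 21 min; less 30 min break → 8 h 51 min
Sat: 05:11–14:47 = 9 h 36 min; less 30 min break → 9 h 6 min
Sun: 10:46–20:10 = 9 h 24 min; less 30 min break → 8 h 54 min
Total worked: 52 h 3 min = 52.05 h.
Threshold 37.5 h → overtime 14 h 33 min, regular 37 h 30 min.

Regular 37.50 hours, overtime 14.55 hours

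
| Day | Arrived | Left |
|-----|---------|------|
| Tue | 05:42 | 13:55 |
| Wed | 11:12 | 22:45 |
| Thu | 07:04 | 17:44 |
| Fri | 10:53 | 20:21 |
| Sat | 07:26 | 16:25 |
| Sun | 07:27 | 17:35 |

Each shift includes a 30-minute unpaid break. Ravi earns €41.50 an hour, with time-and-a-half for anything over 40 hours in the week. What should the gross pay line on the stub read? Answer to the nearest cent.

€2657.04

Tue: 05:42–13:55 = 8 h 13 min; less 30 min break → 7 h 43 min
Wed: 11:12–22:45 = 11 h 33 min; less 30 min break → 11 h 3 min
Thu: 07:04–17:44 = 10 h 40 min; less 30 min break → 10 h 10 min
Fri: 10:53–20:21 = 9 h 28 min; less 30 min break → 8 h 58 min
Sat: 07:26–16:25 = 8 h 59 min; less 30 min break → 8 h 29 min
Sun: 07:27–17:35 = 10 h 8 min; less 30 min break → 9 h 38 min
Total worked: 56 h 1 min = 3361 min.
Regular 40 h 0 min = 2400 min at €41.50/h; overtime 16 h 1 min = 961 min at €62.25/h.
Pay = (2400 × €41.50 + 961 × €62.25) ÷ 60 = €2657.04.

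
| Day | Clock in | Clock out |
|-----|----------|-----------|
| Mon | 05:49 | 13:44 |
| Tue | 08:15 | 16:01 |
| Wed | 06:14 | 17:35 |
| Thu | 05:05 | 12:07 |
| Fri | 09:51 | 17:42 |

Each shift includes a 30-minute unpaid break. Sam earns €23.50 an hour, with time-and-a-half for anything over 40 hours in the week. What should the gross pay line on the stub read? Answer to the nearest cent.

€926.29

Mon: 05:49–13:44 = 7 h 55 min; less 30 min break → 7 h 25 min
Tue: 08:15–16:01 = 7 h 46 min; less 30 min break → 7 h 16 min
Wed: 06:14–17:35 = 11 h 21 min; less 30 min break → 10 h 51 min
Thu: 05:05–12:07 = 7 h 2 min; less 30 min break → 6 h 32 min
Fri: 09:51–17:42 = 7 h 51 min; less 30 min break → 7 h 21 min
Total worked: 39 h 25 min = 2365 min.
Regular 39 h 25 min = 2365 min at €23.50/h; overtime 0 h 0 min = 0 min at €35.25/h.
Pay = (2365 × €23.50 + 0 × €35.25) ÷ 60 = €926.29.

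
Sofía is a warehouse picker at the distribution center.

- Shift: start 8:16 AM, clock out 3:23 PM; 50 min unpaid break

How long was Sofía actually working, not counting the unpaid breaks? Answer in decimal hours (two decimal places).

6.28 hours

Shift: 8:16 AM–3:23 PM = 7 h 7 min; less 50 min break → 6 h 17 min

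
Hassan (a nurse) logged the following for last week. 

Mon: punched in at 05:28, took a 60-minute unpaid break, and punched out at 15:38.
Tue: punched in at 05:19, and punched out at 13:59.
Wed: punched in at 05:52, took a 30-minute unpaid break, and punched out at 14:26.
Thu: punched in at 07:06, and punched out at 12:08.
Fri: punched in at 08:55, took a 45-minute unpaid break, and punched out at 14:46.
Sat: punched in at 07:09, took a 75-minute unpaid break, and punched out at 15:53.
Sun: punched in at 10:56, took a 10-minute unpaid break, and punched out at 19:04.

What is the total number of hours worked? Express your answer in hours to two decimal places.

51.48 hours

Mon: 05:28–15:38 = 10 h 10 min; less 60 min break → 9 h 10 min
Tue: 05:19–13:59 = 8 h 40 min
Wed: 05:52–14:26 = 8 h 34 min; less 30 min break → 8 h 4 min
Thu: 07:06–12:08 = 5 h 2 min
Fri: 08:55–14:46 = 5 h 51 min; less 45 min break → 5 h 6 min
Sat: 07:09–15:53 = 8 h 44 min; less 75 min break → 7 h 29 min
Sun: 10:56–19:04 = 8 h 8 min; less 10 min break → 7 h 58 min
Total: 9 h 10 min + 8 h 40 min + 8 h 4 min + 5 h 2 min + 5 h 6 min + 7 h 29 min + 7 h 58 min = 51 h 29 min.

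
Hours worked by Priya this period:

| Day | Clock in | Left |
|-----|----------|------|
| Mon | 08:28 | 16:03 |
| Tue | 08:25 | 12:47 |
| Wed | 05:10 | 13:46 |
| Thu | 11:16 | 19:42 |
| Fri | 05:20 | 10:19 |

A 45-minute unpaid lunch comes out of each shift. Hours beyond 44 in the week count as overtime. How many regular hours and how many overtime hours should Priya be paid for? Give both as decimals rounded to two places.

Mon: 08:28–16:03 = 7 h 35 min; less 45 min break → 6 h 50 min
Tue: 08:25–12:47 = 4 h 22 min; less 45 min break → 3 h 37 min
Wed: 05:10–13:46 = 8 h 36 min; less 45 min break → 7 h 51 min
Thu: 11:16–19:42 = 8 h 26 min; less 45 min break → 7 h 41 min
Fri: 05:20–10:19 = 4 h 59 min; less 45 min break → 4 h 14 min
Total worked: 30 h 13 min = 30.22 h.
Threshold 44 h → overtime 0 h 0 min, regular 30 h 13 min.

Regular 30.22 hours, overtime 0.00 hours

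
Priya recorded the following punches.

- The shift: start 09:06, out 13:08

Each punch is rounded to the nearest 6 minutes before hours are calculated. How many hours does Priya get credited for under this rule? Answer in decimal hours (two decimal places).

4.00 hours

The shift: in 09:06→09:06, out 13:08→13:06; 4 h 0 min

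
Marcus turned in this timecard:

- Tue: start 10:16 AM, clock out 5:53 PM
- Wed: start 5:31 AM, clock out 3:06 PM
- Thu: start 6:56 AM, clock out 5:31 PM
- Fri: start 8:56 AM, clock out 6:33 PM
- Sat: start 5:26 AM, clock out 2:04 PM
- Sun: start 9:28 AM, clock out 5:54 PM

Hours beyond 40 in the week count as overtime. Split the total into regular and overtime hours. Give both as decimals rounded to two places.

Tue: 10:16 AM–5:53 PM = 7 h 37 min
Wed: 5:31 AM–3:06 PM = 9 h 35 min
Thu: 6:56 AM–5:31 PM = 10 h 35 min
Fri: 8:56 AM–6:33 PM = 9 h 37 min
Sat: 5:26 AM–2:04 PM = 8 h 38 min
Sun: 9:28 AM–5:54 PM = 8 h 26 min
Total worked: 54 h 28 min = 54.47 h.
Threshold 40 h → overtime 14 h 28 min, regular 40 h 0 min.

Regular 40.00 hours, overtime 14.47 hours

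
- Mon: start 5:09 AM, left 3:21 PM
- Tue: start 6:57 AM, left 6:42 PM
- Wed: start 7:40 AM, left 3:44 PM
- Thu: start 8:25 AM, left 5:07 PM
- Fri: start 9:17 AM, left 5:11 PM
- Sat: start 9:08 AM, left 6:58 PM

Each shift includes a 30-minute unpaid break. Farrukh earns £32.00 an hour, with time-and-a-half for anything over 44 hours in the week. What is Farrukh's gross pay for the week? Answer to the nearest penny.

Mon: 5:09 AM–3:21 PM = 10 h 12 min; less 30 min break → 9 h 42 min
Tue: 6:57 AM–6:42 PM = 11 h 45 min; less 30 min break → 11 h 15 min
Wed: 7:40 AM–3:44 PM = 8 h 4 min; less 30 min break → 7 h 34 min
Thu: 8:25 AM–5:07 PM = 8 h 42 min; less 30 min break → 8 h 12 min
Fri: 9:17 AM–5:11 PM = 7 h 54 min; less 30 min break → 7 h 24 min
Sat: 9:08 AM–6:58 PM = 9 h 50 min; less 30 min break → 9 h 20 min
Total worked: 53 h 27 min = 3207 min.
Regular 44 h 0 min = 2640 min at £32.00/h; overtime 9 h 27 min = 567 min at £48.00/h.
Pay = (2640 × £32.00 + 567 × £48.00) ÷ 60 = £1861.60.

£1861.60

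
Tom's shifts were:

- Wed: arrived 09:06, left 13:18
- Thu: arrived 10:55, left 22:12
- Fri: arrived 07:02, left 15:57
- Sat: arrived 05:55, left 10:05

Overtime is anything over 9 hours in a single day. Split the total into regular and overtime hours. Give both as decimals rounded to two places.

Wed: 09:06–13:18 = 4 h 12 min
Thu: 10:55–22:12 = 11 h 17 min
Fri: 07:02–15:57 = 8 h 55 min
Sat: 05:55–10:05 = 4 h 10 min
Wed reg 4 h 12 min / OT 0 h 0 min; Thu reg 9 h 0 min / OT 2 h 17 min; Fri reg 8 h 55 min / OT 0 h 0 min; Sat reg 4 h 10 min / OT 0 h 0 min.
Totals: regular 26 h 17 min, overtime 2 h 17 min.

Regular 26.28 hours, overtime 2.28 hours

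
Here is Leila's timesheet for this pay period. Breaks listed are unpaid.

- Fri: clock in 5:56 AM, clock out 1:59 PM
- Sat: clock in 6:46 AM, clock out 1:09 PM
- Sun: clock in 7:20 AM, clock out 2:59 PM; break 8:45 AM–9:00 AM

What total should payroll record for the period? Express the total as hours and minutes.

Fri: 5:56 AM–1:59 PM = 8 h 3 min
Sat: 6:46 AM–1:09 PM = 6 h 23 min
Sun: 7:20 AM–2:59 PM = 7 h 39 min; less 15 min break → 7 h 24 min
Total: 8 h 3 min + 6 h 23 min + 7 h 24 min = 21 h 50 min.

21 h 50 min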